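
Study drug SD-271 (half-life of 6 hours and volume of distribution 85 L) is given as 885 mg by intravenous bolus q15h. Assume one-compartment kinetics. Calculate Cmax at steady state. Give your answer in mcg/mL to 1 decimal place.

12.6 mcg/mL

k = ln2/t½ = ln2/6 ≈ 0.115525 h⁻¹; fraction remaining f = e^(−kτ) = e^(−0.115525×15) ≈ 0.1768.
Accumulation ratio R = 1/(1 − f) ≈ 1/0.8232 ≈ 1.2148.
Single-dose peak C₀ = D/Vd = 885/85 ≈ 10.412 mcg/mL.
Steady-state peak Cmax,ss = C₀·R ≈ 10.412 × 1.2148 ≈ 12.648 mcg/mL.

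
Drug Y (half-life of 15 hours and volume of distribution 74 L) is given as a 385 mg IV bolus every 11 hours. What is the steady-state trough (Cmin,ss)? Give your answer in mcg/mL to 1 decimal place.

7.9 mcg/mL

τ/t½ = 11/15 ≈ 0.73333, so fraction remaining f = (1/2)^(11/15) ≈ 0.6015.
At steady state, accumulation factor R = 1/(1 − e^(−kτ)) ≈ 2.5094.
Each bolus raises the concentration by D/Vd = 385/74 ≈ 5.203 mcg/mL.
Cmax,ss = C₀/(1 − f) ≈ 5.203/0.3985 ≈ 13.056 mcg/mL.
Steady-state trough Cmin,ss = Cmax,ss·f ≈ 13.056 × 0.6015 ≈ 7.853 mcg/mL.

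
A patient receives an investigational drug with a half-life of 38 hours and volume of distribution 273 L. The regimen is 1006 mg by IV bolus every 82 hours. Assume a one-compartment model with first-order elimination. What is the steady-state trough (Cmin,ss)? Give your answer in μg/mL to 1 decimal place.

1.1 μg/mL

τ/t½ = 82/38 ≈ 2.1579, so fraction remaining f = (1/2)^(82/38) ≈ 0.2241.
Each bolus raises the concentration by D/Vd = 1006/273 ≈ 3.685 μg/mL.
Steady-state trough Cmin,ss = C₀·f/(1−f) ≈ 3.685 × 0.2241/0.7759 ≈ 1.064 μg/mL.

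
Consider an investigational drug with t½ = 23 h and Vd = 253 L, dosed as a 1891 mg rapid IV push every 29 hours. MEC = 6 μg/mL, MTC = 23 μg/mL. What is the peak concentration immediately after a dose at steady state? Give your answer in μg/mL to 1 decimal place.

τ/t½ = 29/23 ≈ 1.2609, so fraction remaining f = (1/2)^(29/23) ≈ 0.4173.
At steady state, accumulation factor R = 1/(1 − e^(−kτ)) ≈ 1.7161.
Single-dose peak C₀ = D/Vd = 1891/253 ≈ 7.474 μg/mL.
Cmax,ss = C₀/(1 − f) ≈ 7.474/0.5827 ≈ 12.826 μg/mL.
Peak 12.8 μg/mL vs MTC 23 μg/mL: below toxic threshold.

12.8 μg/mL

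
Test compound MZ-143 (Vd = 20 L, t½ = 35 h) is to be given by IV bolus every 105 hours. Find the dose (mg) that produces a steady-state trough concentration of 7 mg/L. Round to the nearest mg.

980 mg

τ/t½ = 105/35 ≈ 3, so f = (1/2)^(105/35) ≈ 0.125000.
Cmin,ss = (D/Vd)·f/(1−f), so D = Cmin,ss·Vd·(1−f)/f.
D = 7 × 20 × (1−f)/f ≈ 7 × 20 × 7.00000 ≈ 980.00 mg.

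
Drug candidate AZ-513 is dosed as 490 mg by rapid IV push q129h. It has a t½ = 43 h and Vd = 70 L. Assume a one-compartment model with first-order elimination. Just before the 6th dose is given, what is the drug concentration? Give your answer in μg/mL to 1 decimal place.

f = (1/2)^(τ/t½) = (1/2)^(129/43) ≈ 0.1250.
C₀ = D/Vd = 490/70 ≈ 7.000 μg/mL.
Before the 6th dose, 5 doses have been given. Superposition: Cmin = C₀·(f + f² + … + f^5).
≈ 7.000 × (0.1250 + 0.0156 + 0.0020 + 0.0002 + 0.0000) ≈ 7.000 × 0.1428 ≈ 1.000 μg/mL.

1.0 μg/mL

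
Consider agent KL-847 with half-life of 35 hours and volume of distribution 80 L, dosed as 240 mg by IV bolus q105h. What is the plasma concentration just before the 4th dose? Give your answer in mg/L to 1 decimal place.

0.4 mg/L

f = (1/2)^(τ/t½) = (1/2)^(105/35) ≈ 0.1250.
C₀ = D/Vd = 240/80 ≈ 3.000 mg/L.
Before the 4th dose, 3 doses have been given. Superposition: Cmin = C₀·(f + f² + … + f^3).
≈ 3.000 × (0.1250 + 0.0156 + 0.0020) ≈ 3.000 × 0.1426 ≈ 0.428 mg/L.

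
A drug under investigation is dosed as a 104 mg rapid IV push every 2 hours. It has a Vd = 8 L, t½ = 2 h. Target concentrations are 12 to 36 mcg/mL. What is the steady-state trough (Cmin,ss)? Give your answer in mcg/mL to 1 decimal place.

13.0 mcg/mL

The dosing interval is 1 half-life, so f = 2^(−1) = 0.5.
At steady state, R = 1/(1 − 0.5) = 2/1.
Single-dose peak C₀ = D/Vd = 104/8 = 13 mcg/mL.
Steady-state peak Cmax,ss = C₀·R = 13 × 2/1 ≈ 26.000 mcg/mL.
Steady-state trough Cmin,ss = Cmax,ss·f ≈ 26.000 × 0.5 ≈ 13.000 mcg/mL.
Trough 13.0 mcg/mL vs MEC 12 mcg/mL: adequate.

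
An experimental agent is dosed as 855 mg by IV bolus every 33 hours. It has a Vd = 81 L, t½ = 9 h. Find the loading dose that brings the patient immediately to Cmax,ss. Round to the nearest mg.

f = (1/2)^(33/9) ≈ 0.078745; accumulation ratio R = 1/(1−f) ≈ 1.08548.
Loading dose to hit Cmax,ss on first dose: D_load = D_maint·R ≈ 855 × 1.08548 ≈ 928.09 mg.

928 mg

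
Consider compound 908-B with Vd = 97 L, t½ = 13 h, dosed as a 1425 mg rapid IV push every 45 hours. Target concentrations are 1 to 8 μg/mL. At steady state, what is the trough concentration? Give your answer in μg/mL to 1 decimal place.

1.5 μg/mL

Over one 45-h interval, 45/13 ≈ 3.4615 half-lives elapse, leaving f ≈ 0.0908 of each dose.
At steady state, accumulation factor R = 1/(1 − e^(−kτ)) ≈ 1.0999.
Each bolus raises the concentration by D/Vd = 1425/97 ≈ 14.691 μg/mL.
Cmax,ss = C₀/(1 − f) ≈ 14.691/0.9092 ≈ 16.158 μg/mL.
One interval later, Cmin,ss = Cmax,ss·e^(−kτ) ≈ 16.158 × 0.0908 ≈ 1.467 μg/mL.
Trough 1.5 μg/mL vs MEC 1 μg/mL: adequate.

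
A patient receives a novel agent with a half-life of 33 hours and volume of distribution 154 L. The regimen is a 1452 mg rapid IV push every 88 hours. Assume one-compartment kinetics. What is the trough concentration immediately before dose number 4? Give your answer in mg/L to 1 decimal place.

1.8 mg/L

f = (1/2)^(τ/t½) = (1/2)^(88/33) ≈ 0.1575.
C₀ = D/Vd = 1452/154 ≈ 9.429 mg/L.
Before the 4th dose, 3 doses have been given. Superposition: Cmin = C₀·(f + f² + … + f^3).
≈ 9.429 × (0.1575 + 0.0248 + 0.0039) ≈ 9.429 × 0.1862 ≈ 1.756 mg/L.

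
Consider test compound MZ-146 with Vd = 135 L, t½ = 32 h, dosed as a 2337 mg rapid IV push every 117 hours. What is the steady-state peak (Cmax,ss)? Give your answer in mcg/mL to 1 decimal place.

18.8 mcg/mL

k = ln2/t½ = ln2/32 ≈ 0.021661 h⁻¹; fraction remaining f = e^(−kτ) = e^(−0.021661×117) ≈ 0.0793.
Accumulation ratio R = 1/(1 − f) ≈ 1/0.9207 ≈ 1.0861.
Single-dose peak C₀ = D/Vd = 2337/135 ≈ 17.311 mcg/mL.
Steady-state peak Cmax,ss = C₀·R ≈ 17.311 × 1.0861 ≈ 18.801 mcg/mL.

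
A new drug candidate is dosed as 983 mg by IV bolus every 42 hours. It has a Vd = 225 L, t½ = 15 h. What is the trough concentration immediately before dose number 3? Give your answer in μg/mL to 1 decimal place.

0.7 μg/mL

f = (1/2)^(τ/t½) = (1/2)^(42/15) ≈ 0.1436.
C₀ = D/Vd = 983/225 ≈ 4.369 μg/mL.
Before the 3rd dose, 2 doses have been given. Superposition: Cmin = C₀·(f + f²).
≈ 4.369 × (0.1436 + 0.0206) ≈ 4.369 × 0.1642 ≈ 0.717 μg/mL.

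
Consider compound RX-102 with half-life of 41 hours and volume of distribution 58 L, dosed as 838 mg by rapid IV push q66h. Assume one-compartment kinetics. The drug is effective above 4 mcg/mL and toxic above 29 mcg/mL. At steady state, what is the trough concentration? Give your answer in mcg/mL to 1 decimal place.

k = ln2/t½ = ln2/41 ≈ 0.016906 h⁻¹; fraction remaining f = e^(−kτ) = e^(−0.016906×66) ≈ 0.3277.
Single-dose peak C₀ = D/Vd = 838/58 ≈ 14.448 mcg/mL.
Steady-state trough Cmin,ss = C₀·f/(1−f) ≈ 14.448 × 0.3277/0.6723 ≈ 7.042 mcg/mL.
Trough 7.0 mcg/mL vs MEC 4 mcg/mL: adequate.

7.0 mcg/mL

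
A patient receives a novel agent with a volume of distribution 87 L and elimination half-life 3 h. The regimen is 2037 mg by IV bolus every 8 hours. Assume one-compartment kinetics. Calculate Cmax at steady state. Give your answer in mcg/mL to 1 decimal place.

27.8 mcg/mL

k = ln2/t½ = ln2/3 ≈ 0.231049 h⁻¹; fraction remaining f = e^(−kτ) = e^(−0.231049×8) ≈ 0.1575.
Accumulation ratio R = 1/(1 − f) ≈ 1/0.8425 ≈ 1.1869.
Single-dose peak C₀ = D/Vd = 2037/87 ≈ 23.414 mcg/mL.
Cmax,ss = C₀/(1 − f) ≈ 23.414/0.8425 ≈ 27.791 mcg/mL.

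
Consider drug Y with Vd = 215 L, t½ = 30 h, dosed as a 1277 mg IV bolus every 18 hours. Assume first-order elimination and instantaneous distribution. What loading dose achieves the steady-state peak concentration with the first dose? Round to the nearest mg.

3753 mg

f = (1/2)^(18/30) ≈ 0.659754; accumulation ratio R = 1/(1−f) ≈ 2.93905.
Loading dose to hit Cmax,ss on first dose: D_load = D_maint·R ≈ 1277 × 2.93905 ≈ 3753.17 mg.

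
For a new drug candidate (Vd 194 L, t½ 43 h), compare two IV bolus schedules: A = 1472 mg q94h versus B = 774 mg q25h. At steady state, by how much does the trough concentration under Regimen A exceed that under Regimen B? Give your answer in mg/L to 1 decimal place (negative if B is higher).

-5.9 mg/L

Regimen A: f = (1/2)^(94/43) ≈ 0.2198; Cmin,ss = (1472/194)·f/(1−f) ≈ 2.138 mg/L.
Regimen B: f = (1/2)^(25/43) ≈ 0.6683; Cmin,ss = (774/194)·f/(1−f) ≈ 8.038 mg/L.
Difference ≈ 2.138 − 8.038 ≈ -5.900 mg/L.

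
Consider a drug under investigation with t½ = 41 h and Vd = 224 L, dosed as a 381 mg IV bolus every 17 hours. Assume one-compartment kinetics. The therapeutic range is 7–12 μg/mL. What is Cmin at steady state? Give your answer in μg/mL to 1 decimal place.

k = ln2/t½ = ln2/41 ≈ 0.016906 h⁻¹; fraction remaining f = e^(−kτ) = e^(−0.016906×17) ≈ 0.7502.
Accumulation ratio R = 1/(1 − f) ≈ 1/0.2498 ≈ 4.0032.
Single-dose peak C₀ = D/Vd = 381/224 ≈ 1.701 μg/mL.
Steady-state peak Cmax,ss = C₀·R ≈ 1.701 × 4.0032 ≈ 6.809 μg/mL.
Steady-state trough Cmin,ss = Cmax,ss·f ≈ 6.809 × 0.7502 ≈ 5.108 μg/mL.
Trough 5.1 μg/mL vs MEC 7 μg/mL: subtherapeutic.

5.1 μg/mL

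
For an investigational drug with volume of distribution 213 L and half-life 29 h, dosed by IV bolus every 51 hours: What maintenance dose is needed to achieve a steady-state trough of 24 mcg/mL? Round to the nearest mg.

12186 mg

τ/t½ = 51/29 ≈ 1.7586, so f = (1/2)^(51/29) ≈ 0.295531.
Cmin,ss = (D/Vd)·f/(1−f), so D = Cmin,ss·Vd·(1−f)/f.
D = 24 × 213 × (1−f)/f ≈ 24 × 213 × 2.38374 ≈ 12185.68 mg.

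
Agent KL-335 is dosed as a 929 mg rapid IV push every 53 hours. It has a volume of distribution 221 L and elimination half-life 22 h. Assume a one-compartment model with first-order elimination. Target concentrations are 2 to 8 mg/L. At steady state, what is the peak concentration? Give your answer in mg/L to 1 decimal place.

5.2 mg/L

τ/t½ = 53/22 ≈ 2.4091, so fraction remaining f = (1/2)^(53/22) ≈ 0.1883.
Accumulation ratio R = 1/(1 − f) ≈ 1/0.8117 ≈ 1.2320.
Each bolus raises the concentration by D/Vd = 929/221 ≈ 4.204 mg/L.
Steady-state peak Cmax,ss = C₀·R ≈ 4.204 × 1.2320 ≈ 5.179 mg/L.
Peak 5.2 mg/L vs MTC 8 mg/L: below toxic threshold.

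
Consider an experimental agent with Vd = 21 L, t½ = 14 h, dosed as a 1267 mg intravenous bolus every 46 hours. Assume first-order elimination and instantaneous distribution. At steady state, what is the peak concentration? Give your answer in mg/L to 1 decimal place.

τ/t½ = 46/14 ≈ 3.2857, so fraction remaining f = (1/2)^(46/14) ≈ 0.1025.
At steady state, accumulation factor R = 1/(1 − e^(−kτ)) ≈ 1.1142.
Each bolus raises the concentration by D/Vd = 1267/21 ≈ 60.333 mg/L.
Steady-state peak Cmax,ss = C₀·R ≈ 60.333 × 1.1142 ≈ 67.223 mg/L.

67.2 mg/L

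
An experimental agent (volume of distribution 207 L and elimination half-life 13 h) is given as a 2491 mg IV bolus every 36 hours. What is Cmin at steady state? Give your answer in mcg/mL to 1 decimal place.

k = ln2/t½ = ln2/13 ≈ 0.053319 h⁻¹; fraction remaining f = e^(−kτ) = e^(−0.053319×36) ≈ 0.1467.
Accumulation ratio R = 1/(1 − f) ≈ 1/0.8533 ≈ 1.1719.
Single-dose peak C₀ = D/Vd = 2491/207 ≈ 12.034 mcg/mL.
Steady-state peak Cmax,ss = C₀·R ≈ 12.034 × 1.1719 ≈ 14.103 mcg/mL.
Steady-state trough Cmin,ss = Cmax,ss·f ≈ 14.103 × 0.1467 ≈ 2.069 mcg/mL.

2.1 mcg/mL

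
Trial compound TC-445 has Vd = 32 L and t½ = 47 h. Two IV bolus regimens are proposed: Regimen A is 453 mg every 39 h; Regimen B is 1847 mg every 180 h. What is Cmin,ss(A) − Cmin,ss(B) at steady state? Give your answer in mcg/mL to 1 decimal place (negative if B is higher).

13.8 mcg/mL

Regimen A: f = (1/2)^(39/47) ≈ 0.5626; Cmin,ss = (453/32)·f/(1−f) ≈ 18.208 mcg/mL.
Regimen B: f = (1/2)^(180/47) ≈ 0.0703; Cmin,ss = (1847/32)·f/(1−f) ≈ 4.364 mcg/mL.
Difference ≈ 18.208 − 4.364 ≈ 13.844 mcg/mL.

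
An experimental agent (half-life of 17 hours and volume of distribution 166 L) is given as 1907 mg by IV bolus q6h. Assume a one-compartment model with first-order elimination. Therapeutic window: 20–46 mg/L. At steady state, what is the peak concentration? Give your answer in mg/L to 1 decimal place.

τ/t½ = 6/17 ≈ 0.35294, so fraction remaining f = (1/2)^(6/17) ≈ 0.7830.
At steady state, accumulation factor R = 1/(1 − e^(−kτ)) ≈ 4.6083.
Each bolus raises the concentration by D/Vd = 1907/166 ≈ 11.488 mg/L.
Steady-state peak Cmax,ss = C₀·R ≈ 11.488 × 4.6083 ≈ 52.940 mg/L.
Peak 52.9 mg/L vs MTC 46 mg/L: exceeds toxic threshold.

52.9 mg/L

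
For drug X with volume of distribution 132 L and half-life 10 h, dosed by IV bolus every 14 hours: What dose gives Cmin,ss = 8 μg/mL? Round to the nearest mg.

τ/t½ = 14/10 ≈ 1.4, so f = (1/2)^(14/10) ≈ 0.378929.
Cmin,ss = (D/Vd)·f/(1−f), so D = Cmin,ss·Vd·(1−f)/f.
D = 8 × 132 × (1−f)/f ≈ 8 × 132 × 1.63902 ≈ 1730.81 mg.

1731 mg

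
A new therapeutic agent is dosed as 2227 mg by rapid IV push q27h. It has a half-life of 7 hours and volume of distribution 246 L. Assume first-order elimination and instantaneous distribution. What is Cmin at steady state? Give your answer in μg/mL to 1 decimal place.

τ/t½ = 27/7 ≈ 3.8571, so fraction remaining f = (1/2)^(27/7) ≈ 0.0690.
At steady state, accumulation factor R = 1/(1 − e^(−kτ)) ≈ 1.0741.
Each bolus raises the concentration by D/Vd = 2227/246 ≈ 9.053 μg/mL.
Cmax,ss = C₀/(1 − f) ≈ 9.053/0.9310 ≈ 9.724 μg/mL.
Steady-state trough Cmin,ss = Cmax,ss·f ≈ 9.724 × 0.0690 ≈ 0.671 μg/mL.

0.7 μg/mL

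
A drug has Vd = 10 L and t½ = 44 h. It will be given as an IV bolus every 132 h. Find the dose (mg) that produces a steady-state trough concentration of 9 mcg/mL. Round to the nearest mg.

630 mg

τ/t½ = 132/44 ≈ 3, so f = (1/2)^(132/44) ≈ 0.125000.
Cmin,ss = (D/Vd)·f/(1−f), so D = Cmin,ss·Vd·(1−f)/f.
D = 9 × 10 × (1−f)/f ≈ 9 × 10 × 7.00000 ≈ 630.00 mg.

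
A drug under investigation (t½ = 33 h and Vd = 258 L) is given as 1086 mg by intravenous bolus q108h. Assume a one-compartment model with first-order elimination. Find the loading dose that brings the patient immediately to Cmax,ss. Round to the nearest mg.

f = (1/2)^(108/33) ≈ 0.103469; accumulation ratio R = 1/(1−f) ≈ 1.11541.
Loading dose to hit Cmax,ss on first dose: D_load = D_maint·R ≈ 1086 × 1.11541 ≈ 1211.34 mg.

1211 mg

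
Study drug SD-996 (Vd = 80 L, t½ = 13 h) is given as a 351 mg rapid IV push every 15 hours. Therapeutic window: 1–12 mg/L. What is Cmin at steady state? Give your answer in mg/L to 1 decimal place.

3.6 mg/L

Over one 15-h interval, 15/13 ≈ 1.1538 half-lives elapse, leaving f ≈ 0.4494 of each dose.
Accumulation ratio R = 1/(1 − f) ≈ 1/0.5506 ≈ 1.8162.
Each bolus raises the concentration by D/Vd = 351/80 ≈ 4.388 mg/L.
Steady-state peak Cmax,ss = C₀·R ≈ 4.388 × 1.8162 ≈ 7.969 mg/L.
One interval later, Cmin,ss = Cmax,ss·e^(−kτ) ≈ 7.969 × 0.4494 ≈ 3.581 mg/L.
Trough 3.6 mg/L vs MEC 1 mg/L: adequate.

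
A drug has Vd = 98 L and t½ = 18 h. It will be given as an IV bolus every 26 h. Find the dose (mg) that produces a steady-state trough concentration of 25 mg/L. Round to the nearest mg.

τ/t½ = 26/18 ≈ 1.4444, so f = (1/2)^(26/18) ≈ 0.367434.
Cmin,ss = (D/Vd)·f/(1−f), so D = Cmin,ss·Vd·(1−f)/f.
D = 25 × 98 × (1−f)/f ≈ 25 × 98 × 1.72158 ≈ 4217.87 mg.

4218 mg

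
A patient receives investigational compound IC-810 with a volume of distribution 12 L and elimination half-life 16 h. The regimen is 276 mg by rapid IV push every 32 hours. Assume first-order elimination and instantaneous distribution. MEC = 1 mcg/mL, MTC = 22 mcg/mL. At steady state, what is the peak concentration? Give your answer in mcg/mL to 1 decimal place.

30.7 mcg/mL

The dosing interval is 2 half-lives, so f = 2^(−2) = 0.25.
At steady state, R = 1/(1 − 0.25) = 4/3.
Single-dose peak C₀ = D/Vd = 276/12 = 23 mcg/mL.
Steady-state peak Cmax,ss = C₀·R = 23 × 4/3 ≈ 30.667 mcg/mL.
Peak 30.7 mcg/mL vs MTC 22 mcg/mL: exceeds toxic threshold.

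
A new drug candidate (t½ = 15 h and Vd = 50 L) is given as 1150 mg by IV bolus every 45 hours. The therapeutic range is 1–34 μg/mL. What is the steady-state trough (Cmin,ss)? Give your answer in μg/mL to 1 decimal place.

The dosing interval is 3 half-lives, so f = 2^(−3) = 0.125.
Accumulation ratio R = 1/(1 − f) = 1/0.875 = 8/7.
Single-dose peak C₀ = D/Vd = 1150/50 = 23 μg/mL.
Steady-state peak Cmax,ss = C₀·R = 23 × 8/7 ≈ 26.286 μg/mL.
Steady-state trough Cmin,ss = Cmax,ss·f ≈ 26.286 × 0.125 ≈ 3.286 μg/mL.
Trough 3.3 μg/mL vs MEC 1 μg/mL: adequate.

3.3 μg/mL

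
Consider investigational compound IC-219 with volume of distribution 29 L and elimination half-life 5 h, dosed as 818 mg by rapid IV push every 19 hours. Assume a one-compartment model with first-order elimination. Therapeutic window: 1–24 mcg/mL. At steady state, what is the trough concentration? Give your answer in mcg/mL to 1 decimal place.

2.2 mcg/mL

τ/t½ = 19/5 ≈ 3.8, so fraction remaining f = (1/2)^(19/5) ≈ 0.0718.
Accumulation ratio R = 1/(1 − f) ≈ 1/0.9282 ≈ 1.0774.
Each bolus raises the concentration by D/Vd = 818/29 ≈ 28.207 mcg/mL.
Cmax,ss = C₀/(1 − f) ≈ 28.207/0.9282 ≈ 30.389 mcg/mL.
One interval later, Cmin,ss = Cmax,ss·e^(−kτ) ≈ 30.389 × 0.0718 ≈ 2.182 mcg/mL.
Trough 2.2 mcg/mL vs MEC 1 mcg/mL: adequate.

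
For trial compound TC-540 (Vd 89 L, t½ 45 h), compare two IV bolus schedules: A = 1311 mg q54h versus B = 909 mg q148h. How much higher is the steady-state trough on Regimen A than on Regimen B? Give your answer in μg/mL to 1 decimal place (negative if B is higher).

Regimen A: f = (1/2)^(54/45) ≈ 0.4353; Cmin,ss = (1311/89)·f/(1−f) ≈ 11.355 μg/mL.
Regimen B: f = (1/2)^(148/45) ≈ 0.1023; Cmin,ss = (909/89)·f/(1−f) ≈ 1.164 μg/mL.
Difference ≈ 11.355 − 1.164 ≈ 10.191 μg/mL.

10.2 μg/mL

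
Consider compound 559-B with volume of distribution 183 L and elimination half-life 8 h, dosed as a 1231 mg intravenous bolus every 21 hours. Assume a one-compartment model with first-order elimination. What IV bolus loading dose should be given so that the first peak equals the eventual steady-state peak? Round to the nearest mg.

1469 mg

f = (1/2)^(21/8) ≈ 0.162105; accumulation ratio R = 1/(1−f) ≈ 1.19347.
Loading dose to hit Cmax,ss on first dose: D_load = D_maint·R ≈ 1231 × 1.19347 ≈ 1469.16 mg.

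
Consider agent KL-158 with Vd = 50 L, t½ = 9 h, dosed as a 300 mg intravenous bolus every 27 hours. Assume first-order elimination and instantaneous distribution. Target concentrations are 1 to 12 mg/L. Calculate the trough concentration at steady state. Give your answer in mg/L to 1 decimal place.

0.9 mg/L

The dosing interval is 3 half-lives, so f = 2^(−3) = 0.125.
At steady state, R = 1/(1 − 0.125) = 8/7.
Single-dose peak C₀ = D/Vd = 300/50 = 6 mg/L.
Steady-state peak Cmax,ss = C₀·R = 6 × 8/7 ≈ 6.857 mg/L.
Steady-state trough Cmin,ss = Cmax,ss·f ≈ 6.857 × 0.125 ≈ 0.857 mg/L.
Trough 0.9 mg/L vs MEC 1 mg/L: subtherapeutic.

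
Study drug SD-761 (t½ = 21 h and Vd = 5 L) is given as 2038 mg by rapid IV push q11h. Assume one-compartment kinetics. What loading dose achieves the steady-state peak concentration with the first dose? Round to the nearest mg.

6694 mg

f = (1/2)^(11/21) ≈ 0.695533; accumulation ratio R = 1/(1−f) ≈ 3.28443.
Loading dose to hit Cmax,ss on first dose: D_load = D_maint·R ≈ 2038 × 3.28443 ≈ 6693.67 mg.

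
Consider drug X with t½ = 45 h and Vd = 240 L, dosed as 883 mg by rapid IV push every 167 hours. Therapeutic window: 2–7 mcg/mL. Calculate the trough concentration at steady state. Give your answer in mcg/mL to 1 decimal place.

0.3 mcg/mL

k = ln2/t½ = ln2/45 ≈ 0.015403 h⁻¹; fraction remaining f = e^(−kτ) = e^(−0.015403×167) ≈ 0.0764.
Accumulation ratio R = 1/(1 − f) ≈ 1/0.9236 ≈ 1.0827.
Each bolus raises the concentration by D/Vd = 883/240 ≈ 3.679 mcg/mL.
Cmax,ss = C₀/(1 − f) ≈ 3.679/0.9236 ≈ 3.983 mcg/mL.
Steady-state trough Cmin,ss = Cmax,ss·f ≈ 3.983 × 0.0764 ≈ 0.304 mcg/mL.
Trough 0.3 mcg/mL vs MEC 2 mcg/mL: subtherapeutic.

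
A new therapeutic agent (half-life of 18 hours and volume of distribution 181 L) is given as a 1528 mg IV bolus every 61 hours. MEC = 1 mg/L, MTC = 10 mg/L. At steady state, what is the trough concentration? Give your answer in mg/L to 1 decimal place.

0.9 mg/L

k = ln2/t½ = ln2/18 ≈ 0.038508 h⁻¹; fraction remaining f = e^(−kτ) = e^(−0.038508×61) ≈ 0.0955.
Accumulation ratio R = 1/(1 − f) ≈ 1/0.9045 ≈ 1.1056.
Single-dose peak C₀ = D/Vd = 1528/181 ≈ 8.442 mg/L.
Cmax,ss = C₀/(1 − f) ≈ 8.442/0.9045 ≈ 9.333 mg/L.
One interval later, Cmin,ss = Cmax,ss·e^(−kτ) ≈ 9.333 × 0.0955 ≈ 0.891 mg/L.
Trough 0.9 mg/L vs MEC 1 mg/L: subtherapeutic.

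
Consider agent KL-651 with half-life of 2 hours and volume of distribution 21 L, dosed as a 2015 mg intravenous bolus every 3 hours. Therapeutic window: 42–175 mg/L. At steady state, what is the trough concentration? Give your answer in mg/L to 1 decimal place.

52.5 mg/L

τ/t½ = 3/2 ≈ 1.5, so fraction remaining f = (1/2)^(3/2) ≈ 0.3536.
Each bolus raises the concentration by D/Vd = 2015/21 ≈ 95.952 mg/L.
Steady-state trough Cmin,ss = C₀·f/(1−f) ≈ 95.952 × 0.3536/0.6464 ≈ 52.489 mg/L.
Trough 52.5 mg/L vs MEC 42 mg/L: adequate.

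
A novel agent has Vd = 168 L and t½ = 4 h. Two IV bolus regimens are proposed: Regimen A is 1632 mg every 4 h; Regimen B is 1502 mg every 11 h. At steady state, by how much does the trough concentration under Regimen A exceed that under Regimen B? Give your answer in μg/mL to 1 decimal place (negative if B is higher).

Regimen A: f = (1/2)^(4/4) ≈ 0.5000; Cmin,ss = (1632/168)·f/(1−f) ≈ 9.714 μg/mL.
Regimen B: f = (1/2)^(11/4) ≈ 0.1487; Cmin,ss = (1502/168)·f/(1−f) ≈ 1.562 μg/mL.
Difference ≈ 9.714 − 1.562 ≈ 8.152 μg/mL.

8.2 μg/mL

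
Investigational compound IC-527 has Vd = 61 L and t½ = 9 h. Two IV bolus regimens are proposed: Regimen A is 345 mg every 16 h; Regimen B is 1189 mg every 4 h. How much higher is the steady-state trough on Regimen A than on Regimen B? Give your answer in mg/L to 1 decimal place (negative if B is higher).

Regimen A: f = (1/2)^(16/9) ≈ 0.2916; Cmin,ss = (345/61)·f/(1−f) ≈ 2.328 mg/L.
Regimen B: f = (1/2)^(4/9) ≈ 0.7349; Cmin,ss = (1189/61)·f/(1−f) ≈ 54.034 mg/L.
Difference ≈ 2.328 − 54.034 ≈ -51.706 mg/L.

-51.7 mg/L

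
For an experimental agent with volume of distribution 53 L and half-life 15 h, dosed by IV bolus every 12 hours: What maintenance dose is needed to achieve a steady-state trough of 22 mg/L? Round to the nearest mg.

864 mg

τ/t½ = 12/15 ≈ 0.8, so f = (1/2)^(12/15) ≈ 0.574349.
Cmin,ss = (D/Vd)·f/(1−f), so D = Cmin,ss·Vd·(1−f)/f.
D = 22 × 53 × (1−f)/f ≈ 22 × 53 × 0.74110 ≈ 864.12 mg.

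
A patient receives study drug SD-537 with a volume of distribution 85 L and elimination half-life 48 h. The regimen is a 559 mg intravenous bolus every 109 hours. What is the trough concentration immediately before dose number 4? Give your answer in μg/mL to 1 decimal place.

1.7 μg/mL

f = (1/2)^(τ/t½) = (1/2)^(109/48) ≈ 0.2072.
C₀ = D/Vd = 559/85 ≈ 6.576 μg/mL.
Before the 4th dose, 3 doses have been given. Superposition: Cmin = C₀·(f + f² + … + f^3).
≈ 6.576 × (0.2072 + 0.0429 + 0.0089) ≈ 6.576 × 0.2590 ≈ 1.703 μg/mL.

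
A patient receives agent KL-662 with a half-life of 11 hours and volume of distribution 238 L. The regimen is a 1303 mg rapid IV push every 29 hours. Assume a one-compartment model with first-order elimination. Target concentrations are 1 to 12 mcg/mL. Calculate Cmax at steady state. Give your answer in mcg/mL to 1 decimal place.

Over one 29-h interval, 29/11 ≈ 2.6364 half-lives elapse, leaving f ≈ 0.1608 of each dose.
Accumulation ratio R = 1/(1 − f) ≈ 1/0.8392 ≈ 1.1916.
Each bolus raises the concentration by D/Vd = 1303/238 ≈ 5.475 mcg/mL.
Cmax,ss = C₀/(1 − f) ≈ 5.475/0.8392 ≈ 6.524 mcg/mL.
Peak 6.5 mcg/mL vs MTC 12 mcg/mL: below toxic threshold.

6.5 mcg/mL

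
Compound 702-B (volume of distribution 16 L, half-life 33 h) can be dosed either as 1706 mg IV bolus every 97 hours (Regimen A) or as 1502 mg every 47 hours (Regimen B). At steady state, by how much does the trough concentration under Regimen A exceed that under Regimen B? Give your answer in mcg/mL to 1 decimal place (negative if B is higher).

-39.8 mcg/mL

Regimen A: f = (1/2)^(97/33) ≈ 0.1304; Cmin,ss = (1706/16)·f/(1−f) ≈ 15.989 mcg/mL.
Regimen B: f = (1/2)^(47/33) ≈ 0.3726; Cmin,ss = (1502/16)·f/(1−f) ≈ 55.750 mcg/mL.
Difference ≈ 15.989 − 55.750 ≈ -39.761 mcg/mL.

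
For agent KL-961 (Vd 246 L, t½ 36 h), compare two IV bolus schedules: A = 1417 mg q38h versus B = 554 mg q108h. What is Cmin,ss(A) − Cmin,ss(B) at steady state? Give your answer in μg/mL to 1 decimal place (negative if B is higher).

5.0 μg/mL

Regimen A: f = (1/2)^(38/36) ≈ 0.4811; Cmin,ss = (1417/246)·f/(1−f) ≈ 5.341 μg/mL.
Regimen B: f = (1/2)^(108/36) ≈ 0.1250; Cmin,ss = (554/246)·f/(1−f) ≈ 0.322 μg/mL.
Difference ≈ 5.341 − 0.322 ≈ 5.019 μg/mL.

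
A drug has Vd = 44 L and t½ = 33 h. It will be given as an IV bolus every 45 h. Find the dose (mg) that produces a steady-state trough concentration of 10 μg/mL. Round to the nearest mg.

692 mg

τ/t½ = 45/33 ≈ 1.3636, so f = (1/2)^(45/33) ≈ 0.388602.
Cmin,ss = (D/Vd)·f/(1−f), so D = Cmin,ss·Vd·(1−f)/f.
D = 10 × 44 × (1−f)/f ≈ 10 × 44 × 1.57333 ≈ 692.27 mg.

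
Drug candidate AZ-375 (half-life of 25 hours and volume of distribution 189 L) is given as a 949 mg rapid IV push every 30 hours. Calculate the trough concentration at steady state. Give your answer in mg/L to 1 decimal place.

Over one 30-h interval, 30/25 ≈ 1.2 half-lives elapse, leaving f ≈ 0.4353 of each dose.
At steady state, accumulation factor R = 1/(1 − e^(−kτ)) ≈ 1.7709.
Single-dose peak C₀ = D/Vd = 949/189 ≈ 5.021 mg/L.
Steady-state peak Cmax,ss = C₀·R ≈ 5.021 × 1.7709 ≈ 8.892 mg/L.
Steady-state trough Cmin,ss = Cmax,ss·f ≈ 8.892 × 0.4353 ≈ 3.871 mg/L.

3.9 mg/L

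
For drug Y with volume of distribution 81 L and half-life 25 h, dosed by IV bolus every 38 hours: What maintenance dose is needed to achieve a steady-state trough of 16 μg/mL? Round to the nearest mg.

τ/t½ = 38/25 ≈ 1.52, so f = (1/2)^(38/25) ≈ 0.348686.
Cmin,ss = (D/Vd)·f/(1−f), so D = Cmin,ss·Vd·(1−f)/f.
D = 16 × 81 × (1−f)/f ≈ 16 × 81 × 1.86791 ≈ 2420.81 mg.

2421 mg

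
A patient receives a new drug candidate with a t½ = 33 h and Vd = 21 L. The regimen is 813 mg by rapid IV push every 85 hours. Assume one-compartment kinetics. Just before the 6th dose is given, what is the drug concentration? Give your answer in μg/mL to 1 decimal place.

f = (1/2)^(τ/t½) = (1/2)^(85/33) ≈ 0.1677.
C₀ = D/Vd = 813/21 ≈ 38.714 μg/mL.
Before the 6th dose, 5 doses have been given. Superposition: Cmin = C₀·(f + f² + … + f^5).
≈ 38.714 × (0.1677 + 0.0281 + 0.0047 + 0.0008 + 0.0001) ≈ 38.714 × 0.2014 ≈ 7.797 μg/mL.

7.8 μg/mL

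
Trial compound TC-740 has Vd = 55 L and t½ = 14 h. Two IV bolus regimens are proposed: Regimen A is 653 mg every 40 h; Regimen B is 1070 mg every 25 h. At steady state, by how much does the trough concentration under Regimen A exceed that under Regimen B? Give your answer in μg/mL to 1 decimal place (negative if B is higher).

Regimen A: f = (1/2)^(40/14) ≈ 0.1380; Cmin,ss = (653/55)·f/(1−f) ≈ 1.901 μg/mL.
Regimen B: f = (1/2)^(25/14) ≈ 0.2900; Cmin,ss = (1070/55)·f/(1−f) ≈ 7.946 μg/mL.
Difference ≈ 1.901 − 7.946 ≈ -6.045 μg/mL.

-6.0 μg/mL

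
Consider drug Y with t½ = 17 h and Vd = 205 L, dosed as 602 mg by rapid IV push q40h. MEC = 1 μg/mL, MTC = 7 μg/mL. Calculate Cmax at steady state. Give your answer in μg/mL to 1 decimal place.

3.7 μg/mL

τ/t½ = 40/17 ≈ 2.3529, so fraction remaining f = (1/2)^(40/17) ≈ 0.1957.
At steady state, accumulation factor R = 1/(1 − e^(−kτ)) ≈ 1.2433.
Each bolus raises the concentration by D/Vd = 602/205 ≈ 2.937 μg/mL.
Steady-state peak Cmax,ss = C₀·R ≈ 2.937 × 1.2433 ≈ 3.652 μg/mL.
Peak 3.7 μg/mL vs MTC 7 μg/mL: below toxic threshold.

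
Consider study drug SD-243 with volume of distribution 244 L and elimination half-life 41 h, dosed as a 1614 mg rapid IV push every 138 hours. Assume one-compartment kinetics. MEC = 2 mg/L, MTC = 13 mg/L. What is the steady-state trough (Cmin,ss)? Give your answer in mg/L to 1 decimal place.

τ/t½ = 138/41 ≈ 3.3659, so fraction remaining f = (1/2)^(138/41) ≈ 0.0970.
Each bolus raises the concentration by D/Vd = 1614/244 ≈ 6.615 mg/L.
Steady-state trough Cmin,ss = C₀·f/(1−f) ≈ 6.615 × 0.0970/0.9030 ≈ 0.711 mg/L.
Trough 0.7 mg/L vs MEC 2 mg/L: subtherapeutic.

0.7 mg/L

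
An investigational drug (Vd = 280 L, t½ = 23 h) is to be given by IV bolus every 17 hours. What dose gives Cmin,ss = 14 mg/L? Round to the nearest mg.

τ/t½ = 17/23 ≈ 0.73913, so f = (1/2)^(17/23) ≈ 0.599100.
Cmin,ss = (D/Vd)·f/(1−f), so D = Cmin,ss·Vd·(1−f)/f.
D = 14 × 280 × (1−f)/f ≈ 14 × 280 × 0.66917 ≈ 2623.15 mg.

2623 mg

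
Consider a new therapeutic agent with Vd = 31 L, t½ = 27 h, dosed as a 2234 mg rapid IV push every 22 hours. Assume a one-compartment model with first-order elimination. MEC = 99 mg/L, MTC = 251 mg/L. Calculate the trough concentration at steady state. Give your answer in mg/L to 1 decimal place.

94.9 mg/L

τ/t½ = 22/27 ≈ 0.81481, so fraction remaining f = (1/2)^(22/27) ≈ 0.5685.
At steady state, accumulation factor R = 1/(1 − e^(−kτ)) ≈ 2.3175.
Each bolus raises the concentration by D/Vd = 2234/31 ≈ 72.065 mg/L.
Cmax,ss = C₀/(1 − f) ≈ 72.065/0.4315 ≈ 167.010 mg/L.
One interval later, Cmin,ss = Cmax,ss·e^(−kτ) ≈ 167.010 × 0.5685 ≈ 94.945 mg/L.
Trough 94.9 mg/L vs MEC 99 mg/L: subtherapeutic.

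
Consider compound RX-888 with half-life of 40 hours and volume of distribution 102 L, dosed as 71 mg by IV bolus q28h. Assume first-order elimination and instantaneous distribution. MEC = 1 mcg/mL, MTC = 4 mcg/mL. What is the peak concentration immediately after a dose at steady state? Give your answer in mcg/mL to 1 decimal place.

k = ln2/t½ = ln2/40 ≈ 0.017329 h⁻¹; fraction remaining f = e^(−kτ) = e^(−0.017329×28) ≈ 0.6156.
At steady state, accumulation factor R = 1/(1 − e^(−kτ)) ≈ 2.6015.
Single-dose peak C₀ = D/Vd = 71/102 ≈ 0.696 mcg/mL.
Steady-state peak Cmax,ss = C₀·R ≈ 0.696 × 2.6015 ≈ 1.811 mcg/mL.
Peak 1.8 mcg/mL vs MTC 4 mcg/mL: below toxic threshold.

1.8 mcg/mL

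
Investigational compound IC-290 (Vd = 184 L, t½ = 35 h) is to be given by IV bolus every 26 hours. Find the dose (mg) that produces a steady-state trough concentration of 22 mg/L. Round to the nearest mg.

τ/t½ = 26/35 ≈ 0.74286, so f = (1/2)^(26/35) ≈ 0.597555.
Cmin,ss = (D/Vd)·f/(1−f), so D = Cmin,ss·Vd·(1−f)/f.
D = 22 × 184 × (1−f)/f ≈ 22 × 184 × 0.67349 ≈ 2726.29 mg.

2726 mg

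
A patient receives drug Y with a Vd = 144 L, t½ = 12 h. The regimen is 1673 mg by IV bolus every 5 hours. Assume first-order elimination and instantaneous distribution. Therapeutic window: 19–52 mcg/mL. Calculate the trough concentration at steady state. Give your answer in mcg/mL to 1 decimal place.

34.7 mcg/mL

τ/t½ = 5/12 ≈ 0.41667, so fraction remaining f = (1/2)^(5/12) ≈ 0.7492.
Accumulation ratio R = 1/(1 − f) ≈ 1/0.2508 ≈ 3.9872.
Single-dose peak C₀ = D/Vd = 1673/144 ≈ 11.618 mcg/mL.
Cmax,ss = C₀/(1 − f) ≈ 11.618/0.2508 ≈ 46.324 mcg/mL.
One interval later, Cmin,ss = Cmax,ss·e^(−kτ) ≈ 46.324 × 0.7492 ≈ 34.706 mcg/mL.
Trough 34.7 mcg/mL vs MEC 19 mcg/mL: adequate.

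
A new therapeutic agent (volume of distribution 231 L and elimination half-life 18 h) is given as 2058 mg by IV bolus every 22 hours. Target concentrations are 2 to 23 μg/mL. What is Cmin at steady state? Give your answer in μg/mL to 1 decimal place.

6.7 μg/mL

k = ln2/t½ = ln2/18 ≈ 0.038508 h⁻¹; fraction remaining f = e^(−kτ) = e^(−0.038508×22) ≈ 0.4286.
At steady state, accumulation factor R = 1/(1 − e^(−kτ)) ≈ 1.7501.
Each bolus raises the concentration by D/Vd = 2058/231 ≈ 8.909 μg/mL.
Cmax,ss = C₀/(1 − f) ≈ 8.909/0.5714 ≈ 15.592 μg/mL.
Steady-state trough Cmin,ss = Cmax,ss·f ≈ 15.592 × 0.4286 ≈ 6.683 μg/mL.
Trough 6.7 μg/mL vs MEC 2 μg/mL: adequate.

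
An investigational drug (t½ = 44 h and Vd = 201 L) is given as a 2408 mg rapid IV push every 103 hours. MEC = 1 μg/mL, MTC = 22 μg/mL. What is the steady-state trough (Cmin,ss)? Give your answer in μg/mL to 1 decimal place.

τ/t½ = 103/44 ≈ 2.3409, so fraction remaining f = (1/2)^(103/44) ≈ 0.1974.
Each bolus raises the concentration by D/Vd = 2408/201 ≈ 11.980 μg/mL.
Steady-state trough Cmin,ss = C₀·f/(1−f) ≈ 11.980 × 0.1974/0.8026 ≈ 2.946 μg/mL.
Trough 2.9 μg/mL vs MEC 1 μg/mL: adequate.

2.9 μg/mL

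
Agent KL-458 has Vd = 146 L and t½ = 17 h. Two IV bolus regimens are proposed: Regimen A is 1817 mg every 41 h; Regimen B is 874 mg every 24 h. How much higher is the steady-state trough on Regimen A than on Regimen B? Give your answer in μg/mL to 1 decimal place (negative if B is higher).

-0.7 μg/mL

Regimen A: f = (1/2)^(41/17) ≈ 0.1879; Cmin,ss = (1817/146)·f/(1−f) ≈ 2.880 μg/mL.
Regimen B: f = (1/2)^(24/17) ≈ 0.3759; Cmin,ss = (874/146)·f/(1−f) ≈ 3.606 μg/mL.
Difference ≈ 2.880 − 3.606 ≈ -0.726 μg/mL.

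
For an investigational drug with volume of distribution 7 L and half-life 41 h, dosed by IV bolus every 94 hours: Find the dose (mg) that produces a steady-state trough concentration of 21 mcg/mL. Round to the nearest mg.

573 mg

τ/t½ = 94/41 ≈ 2.2927, so f = (1/2)^(94/41) ≈ 0.204096.
Cmin,ss = (D/Vd)·f/(1−f), so D = Cmin,ss·Vd·(1−f)/f.
D = 21 × 7 × (1−f)/f ≈ 21 × 7 × 3.89966 ≈ 573.25 mg.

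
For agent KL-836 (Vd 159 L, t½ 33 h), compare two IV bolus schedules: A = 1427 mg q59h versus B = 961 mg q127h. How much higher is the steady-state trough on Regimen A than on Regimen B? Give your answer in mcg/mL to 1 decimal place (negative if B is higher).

Regimen A: f = (1/2)^(59/33) ≈ 0.2896; Cmin,ss = (1427/159)·f/(1−f) ≈ 3.659 mcg/mL.
Regimen B: f = (1/2)^(127/33) ≈ 0.0694; Cmin,ss = (961/159)·f/(1−f) ≈ 0.451 mcg/mL.
Difference ≈ 3.659 − 0.451 ≈ 3.208 mcg/mL.

3.2 mcg/mL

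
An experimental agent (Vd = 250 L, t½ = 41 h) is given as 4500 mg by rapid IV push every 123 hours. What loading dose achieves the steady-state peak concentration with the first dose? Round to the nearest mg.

f = (1/2)^(123/41) ≈ 0.125000; accumulation ratio R = 1/(1−f) ≈ 1.14286.
Loading dose to hit Cmax,ss on first dose: D_load = D_maint·R ≈ 4500 × 1.14286 ≈ 5142.87 mg.

5143 mg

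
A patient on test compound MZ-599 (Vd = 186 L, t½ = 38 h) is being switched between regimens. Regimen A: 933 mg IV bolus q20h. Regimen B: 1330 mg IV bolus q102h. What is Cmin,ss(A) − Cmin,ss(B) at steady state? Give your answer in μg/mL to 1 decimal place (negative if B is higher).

10.1 μg/mL

Regimen A: f = (1/2)^(20/38) ≈ 0.6943; Cmin,ss = (933/186)·f/(1−f) ≈ 11.393 μg/mL.
Regimen B: f = (1/2)^(102/38) ≈ 0.1556; Cmin,ss = (1330/186)·f/(1−f) ≈ 1.318 μg/mL.
Difference ≈ 11.393 − 1.318 ≈ 10.075 μg/mL.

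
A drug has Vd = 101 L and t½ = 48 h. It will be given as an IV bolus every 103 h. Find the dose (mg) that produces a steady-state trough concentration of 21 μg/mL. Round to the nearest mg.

7265 mg

τ/t½ = 103/48 ≈ 2.1458, so f = (1/2)^(103/48) ≈ 0.225964.
Cmin,ss = (D/Vd)·f/(1−f), so D = Cmin,ss·Vd·(1−f)/f.
D = 21 × 101 × (1−f)/f ≈ 21 × 101 × 3.42548 ≈ 7265.44 mg.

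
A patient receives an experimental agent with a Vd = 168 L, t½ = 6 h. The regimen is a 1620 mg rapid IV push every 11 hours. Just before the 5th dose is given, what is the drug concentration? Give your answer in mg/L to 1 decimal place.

f = (1/2)^(τ/t½) = (1/2)^(11/6) ≈ 0.2806.
C₀ = D/Vd = 1620/168 ≈ 9.643 mg/L.
Before the 5th dose, 4 doses have been given. Superposition: Cmin = C₀·(f + f² + … + f^4).
≈ 9.643 × (0.2806 + 0.0787 + 0.0221 + 0.0062) ≈ 9.643 × 0.3876 ≈ 3.738 mg/L.

3.7 mg/L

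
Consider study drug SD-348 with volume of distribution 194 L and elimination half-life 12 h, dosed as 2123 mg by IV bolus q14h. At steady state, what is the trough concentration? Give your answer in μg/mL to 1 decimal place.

τ/t½ = 14/12 ≈ 1.1667, so fraction remaining f = (1/2)^(14/12) ≈ 0.4454.
At steady state, accumulation factor R = 1/(1 − e^(−kτ)) ≈ 1.8031.
Each bolus raises the concentration by D/Vd = 2123/194 ≈ 10.943 μg/mL.
Steady-state peak Cmax,ss = C₀·R ≈ 10.943 × 1.8031 ≈ 19.731 μg/mL.
Steady-state trough Cmin,ss = Cmax,ss·f ≈ 19.731 × 0.4454 ≈ 8.788 μg/mL.

8.8 μg/mL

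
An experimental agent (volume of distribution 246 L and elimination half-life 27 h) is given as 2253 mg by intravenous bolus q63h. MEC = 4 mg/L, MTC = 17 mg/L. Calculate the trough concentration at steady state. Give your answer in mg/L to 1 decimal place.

k = ln2/t½ = ln2/27 ≈ 0.025672 h⁻¹; fraction remaining f = e^(−kτ) = e^(−0.025672×63) ≈ 0.1984.
At steady state, accumulation factor R = 1/(1 − e^(−kτ)) ≈ 1.2475.
Single-dose peak C₀ = D/Vd = 2253/246 ≈ 9.159 mg/L.
Steady-state peak Cmax,ss = C₀·R ≈ 9.159 × 1.2475 ≈ 11.426 mg/L.
One interval later, Cmin,ss = Cmax,ss·e^(−kτ) ≈ 11.426 × 0.1984 ≈ 2.267 mg/L.
Trough 2.3 mg/L vs MEC 4 mg/L: subtherapeutic.

2.3 mg/L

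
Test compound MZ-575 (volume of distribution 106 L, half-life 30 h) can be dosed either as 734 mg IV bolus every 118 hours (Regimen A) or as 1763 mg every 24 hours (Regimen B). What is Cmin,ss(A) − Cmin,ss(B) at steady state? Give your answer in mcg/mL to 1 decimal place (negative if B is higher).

-22.0 mcg/mL

Regimen A: f = (1/2)^(118/30) ≈ 0.0655; Cmin,ss = (734/106)·f/(1−f) ≈ 0.485 mcg/mL.
Regimen B: f = (1/2)^(24/30) ≈ 0.5743; Cmin,ss = (1763/106)·f/(1−f) ≈ 22.438 mcg/mL.
Difference ≈ 0.485 − 22.438 ≈ -21.953 mcg/mL.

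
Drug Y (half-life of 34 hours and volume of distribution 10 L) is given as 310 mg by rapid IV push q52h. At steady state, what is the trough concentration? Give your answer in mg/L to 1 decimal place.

16.4 mg/L

k = ln2/t½ = ln2/34 ≈ 0.020387 h⁻¹; fraction remaining f = e^(−kτ) = e^(−0.020387×52) ≈ 0.3464.
At steady state, accumulation factor R = 1/(1 − e^(−kτ)) ≈ 1.5300.
Each bolus raises the concentration by D/Vd = 310/10 ≈ 31.000 mg/L.
Steady-state peak Cmax,ss = C₀·R ≈ 31.000 × 1.5300 ≈ 47.430 mg/L.
One interval later, Cmin,ss = Cmax,ss·e^(−kτ) ≈ 47.430 × 0.3464 ≈ 16.430 mg/L.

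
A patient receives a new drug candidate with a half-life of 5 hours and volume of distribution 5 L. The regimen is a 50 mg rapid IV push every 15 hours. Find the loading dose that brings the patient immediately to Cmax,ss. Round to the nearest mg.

f = (1/2)^(15/5) ≈ 0.125000; accumulation ratio R = 1/(1−f) ≈ 1.14286.
Loading dose to hit Cmax,ss on first dose: D_load = D_maint·R ≈ 50 × 1.14286 ≈ 57.14 mg.

57 mg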